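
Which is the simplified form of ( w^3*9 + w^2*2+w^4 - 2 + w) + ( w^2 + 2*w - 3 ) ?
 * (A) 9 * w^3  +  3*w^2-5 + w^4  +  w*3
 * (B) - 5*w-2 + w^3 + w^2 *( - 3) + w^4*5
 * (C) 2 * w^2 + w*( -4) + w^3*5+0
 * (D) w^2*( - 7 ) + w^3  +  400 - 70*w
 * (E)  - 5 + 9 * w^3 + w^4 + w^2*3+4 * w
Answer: A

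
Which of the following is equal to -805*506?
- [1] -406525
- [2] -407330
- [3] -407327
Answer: 2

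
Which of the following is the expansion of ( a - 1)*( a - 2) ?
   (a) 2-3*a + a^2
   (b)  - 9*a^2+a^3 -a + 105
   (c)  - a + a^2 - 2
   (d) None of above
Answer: a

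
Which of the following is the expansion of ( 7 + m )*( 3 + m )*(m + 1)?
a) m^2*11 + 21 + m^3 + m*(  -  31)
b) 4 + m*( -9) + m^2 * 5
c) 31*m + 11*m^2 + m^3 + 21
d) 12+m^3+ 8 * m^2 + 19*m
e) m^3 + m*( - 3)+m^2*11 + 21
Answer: c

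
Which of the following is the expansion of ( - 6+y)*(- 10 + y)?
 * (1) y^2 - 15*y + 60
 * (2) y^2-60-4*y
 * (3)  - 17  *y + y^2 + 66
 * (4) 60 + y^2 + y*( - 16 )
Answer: 4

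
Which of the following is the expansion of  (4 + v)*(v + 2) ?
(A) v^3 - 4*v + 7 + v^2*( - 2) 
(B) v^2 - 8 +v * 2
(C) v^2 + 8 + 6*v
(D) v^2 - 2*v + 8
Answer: C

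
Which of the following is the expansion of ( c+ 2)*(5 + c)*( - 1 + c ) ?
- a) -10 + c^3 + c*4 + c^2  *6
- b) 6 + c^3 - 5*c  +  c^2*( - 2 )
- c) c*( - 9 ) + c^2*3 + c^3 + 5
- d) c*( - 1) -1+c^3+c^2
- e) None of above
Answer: e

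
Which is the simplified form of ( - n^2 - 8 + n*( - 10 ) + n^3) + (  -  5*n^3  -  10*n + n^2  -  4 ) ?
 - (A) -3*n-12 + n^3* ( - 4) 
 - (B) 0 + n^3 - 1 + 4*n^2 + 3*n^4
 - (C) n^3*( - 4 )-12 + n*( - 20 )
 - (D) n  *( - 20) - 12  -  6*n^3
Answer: C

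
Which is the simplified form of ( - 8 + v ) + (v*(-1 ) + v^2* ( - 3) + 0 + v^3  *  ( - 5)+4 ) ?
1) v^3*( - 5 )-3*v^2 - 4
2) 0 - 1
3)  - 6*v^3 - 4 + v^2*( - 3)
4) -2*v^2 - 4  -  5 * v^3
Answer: 1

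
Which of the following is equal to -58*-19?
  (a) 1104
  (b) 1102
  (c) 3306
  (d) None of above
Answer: b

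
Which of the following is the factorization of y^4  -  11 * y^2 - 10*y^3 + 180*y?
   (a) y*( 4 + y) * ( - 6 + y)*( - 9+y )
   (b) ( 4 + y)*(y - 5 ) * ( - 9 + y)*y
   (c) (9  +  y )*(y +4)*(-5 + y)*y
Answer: b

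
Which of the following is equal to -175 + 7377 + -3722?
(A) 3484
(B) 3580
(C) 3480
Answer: C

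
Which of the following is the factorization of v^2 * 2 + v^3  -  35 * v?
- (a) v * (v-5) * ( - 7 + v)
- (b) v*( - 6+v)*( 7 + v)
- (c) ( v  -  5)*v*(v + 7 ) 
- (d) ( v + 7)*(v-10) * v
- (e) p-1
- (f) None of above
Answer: c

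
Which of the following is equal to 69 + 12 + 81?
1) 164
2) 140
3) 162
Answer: 3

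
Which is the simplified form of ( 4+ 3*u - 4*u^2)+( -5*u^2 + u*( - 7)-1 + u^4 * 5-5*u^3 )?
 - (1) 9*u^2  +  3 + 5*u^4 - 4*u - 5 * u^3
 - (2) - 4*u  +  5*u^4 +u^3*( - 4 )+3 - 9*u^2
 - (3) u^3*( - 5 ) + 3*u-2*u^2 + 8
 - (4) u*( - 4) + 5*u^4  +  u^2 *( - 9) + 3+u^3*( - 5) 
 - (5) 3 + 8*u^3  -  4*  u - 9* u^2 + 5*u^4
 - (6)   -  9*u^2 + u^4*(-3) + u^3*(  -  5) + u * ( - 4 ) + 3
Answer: 4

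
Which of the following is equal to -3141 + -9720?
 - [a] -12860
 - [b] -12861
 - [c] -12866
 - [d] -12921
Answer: b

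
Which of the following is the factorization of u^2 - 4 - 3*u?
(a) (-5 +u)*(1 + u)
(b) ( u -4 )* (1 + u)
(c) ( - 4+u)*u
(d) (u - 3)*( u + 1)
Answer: b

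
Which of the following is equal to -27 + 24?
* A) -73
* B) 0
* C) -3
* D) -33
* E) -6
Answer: C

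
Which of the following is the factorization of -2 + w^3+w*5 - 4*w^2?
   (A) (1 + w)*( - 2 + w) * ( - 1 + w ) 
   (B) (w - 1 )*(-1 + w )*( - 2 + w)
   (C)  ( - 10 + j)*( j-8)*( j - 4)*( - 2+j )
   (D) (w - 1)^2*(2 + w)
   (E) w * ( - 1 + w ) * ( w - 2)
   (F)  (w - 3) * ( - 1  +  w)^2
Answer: B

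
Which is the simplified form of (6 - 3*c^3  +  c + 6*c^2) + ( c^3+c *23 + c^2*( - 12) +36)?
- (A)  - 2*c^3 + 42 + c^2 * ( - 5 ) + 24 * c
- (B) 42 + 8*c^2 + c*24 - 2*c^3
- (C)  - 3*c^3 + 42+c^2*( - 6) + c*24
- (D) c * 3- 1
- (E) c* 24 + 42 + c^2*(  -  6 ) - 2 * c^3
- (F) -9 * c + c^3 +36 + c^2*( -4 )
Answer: E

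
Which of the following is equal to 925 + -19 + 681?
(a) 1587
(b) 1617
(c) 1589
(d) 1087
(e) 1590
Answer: a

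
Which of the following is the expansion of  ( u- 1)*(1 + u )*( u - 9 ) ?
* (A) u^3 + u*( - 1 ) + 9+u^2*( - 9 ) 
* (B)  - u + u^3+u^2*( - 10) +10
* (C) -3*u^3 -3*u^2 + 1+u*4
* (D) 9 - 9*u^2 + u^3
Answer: A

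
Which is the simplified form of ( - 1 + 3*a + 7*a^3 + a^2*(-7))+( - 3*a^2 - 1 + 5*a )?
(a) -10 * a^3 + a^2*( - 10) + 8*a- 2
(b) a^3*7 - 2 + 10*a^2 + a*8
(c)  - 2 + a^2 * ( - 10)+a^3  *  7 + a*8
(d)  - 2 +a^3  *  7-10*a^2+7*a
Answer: c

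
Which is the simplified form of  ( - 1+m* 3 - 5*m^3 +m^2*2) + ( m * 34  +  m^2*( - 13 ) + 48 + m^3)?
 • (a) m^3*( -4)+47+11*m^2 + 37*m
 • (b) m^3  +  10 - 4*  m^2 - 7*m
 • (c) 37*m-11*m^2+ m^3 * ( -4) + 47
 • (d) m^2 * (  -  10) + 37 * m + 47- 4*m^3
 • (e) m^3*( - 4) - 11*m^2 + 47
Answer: c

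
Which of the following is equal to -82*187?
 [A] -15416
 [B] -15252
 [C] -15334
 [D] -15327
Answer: C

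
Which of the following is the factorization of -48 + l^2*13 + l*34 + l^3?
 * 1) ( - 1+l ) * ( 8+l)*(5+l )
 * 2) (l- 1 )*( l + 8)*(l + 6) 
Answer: 2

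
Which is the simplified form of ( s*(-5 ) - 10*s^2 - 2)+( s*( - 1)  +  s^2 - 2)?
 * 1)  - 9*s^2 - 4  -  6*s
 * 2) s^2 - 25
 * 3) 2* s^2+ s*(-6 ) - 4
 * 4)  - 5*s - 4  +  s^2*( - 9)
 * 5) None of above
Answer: 1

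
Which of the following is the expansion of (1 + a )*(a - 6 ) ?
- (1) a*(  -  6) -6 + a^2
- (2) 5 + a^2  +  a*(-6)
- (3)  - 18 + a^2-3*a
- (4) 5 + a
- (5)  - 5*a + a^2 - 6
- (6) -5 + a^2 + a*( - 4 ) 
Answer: 5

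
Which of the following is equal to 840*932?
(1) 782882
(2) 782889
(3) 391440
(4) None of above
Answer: 4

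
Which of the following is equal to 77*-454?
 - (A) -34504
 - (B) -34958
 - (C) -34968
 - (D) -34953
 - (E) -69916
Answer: B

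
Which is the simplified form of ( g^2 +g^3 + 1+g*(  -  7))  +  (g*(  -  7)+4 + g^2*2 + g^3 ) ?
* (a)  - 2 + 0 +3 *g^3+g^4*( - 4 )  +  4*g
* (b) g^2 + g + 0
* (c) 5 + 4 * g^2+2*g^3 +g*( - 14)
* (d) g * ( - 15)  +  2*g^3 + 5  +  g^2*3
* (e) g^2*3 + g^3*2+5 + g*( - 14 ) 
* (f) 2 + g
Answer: e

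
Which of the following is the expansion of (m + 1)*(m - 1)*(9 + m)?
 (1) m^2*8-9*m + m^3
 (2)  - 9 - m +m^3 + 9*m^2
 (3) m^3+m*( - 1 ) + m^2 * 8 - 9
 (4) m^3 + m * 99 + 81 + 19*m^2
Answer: 2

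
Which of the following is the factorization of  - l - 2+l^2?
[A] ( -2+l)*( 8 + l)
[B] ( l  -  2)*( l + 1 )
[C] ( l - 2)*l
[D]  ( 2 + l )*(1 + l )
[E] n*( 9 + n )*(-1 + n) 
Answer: B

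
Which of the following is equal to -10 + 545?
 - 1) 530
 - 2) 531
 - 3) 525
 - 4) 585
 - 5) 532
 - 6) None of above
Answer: 6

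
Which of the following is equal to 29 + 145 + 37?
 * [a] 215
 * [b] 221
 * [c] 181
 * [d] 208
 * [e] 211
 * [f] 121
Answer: e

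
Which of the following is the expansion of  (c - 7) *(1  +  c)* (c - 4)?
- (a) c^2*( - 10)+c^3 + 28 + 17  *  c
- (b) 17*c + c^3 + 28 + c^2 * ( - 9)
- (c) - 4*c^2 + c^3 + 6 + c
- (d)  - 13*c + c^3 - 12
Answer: a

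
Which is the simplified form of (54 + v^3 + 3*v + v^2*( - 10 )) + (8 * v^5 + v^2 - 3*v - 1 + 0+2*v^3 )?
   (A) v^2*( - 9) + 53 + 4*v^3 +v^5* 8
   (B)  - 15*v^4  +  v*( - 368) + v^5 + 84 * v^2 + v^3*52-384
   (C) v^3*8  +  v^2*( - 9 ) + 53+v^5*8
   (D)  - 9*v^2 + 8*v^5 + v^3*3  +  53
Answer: D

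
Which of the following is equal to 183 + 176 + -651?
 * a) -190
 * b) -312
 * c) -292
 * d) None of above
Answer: c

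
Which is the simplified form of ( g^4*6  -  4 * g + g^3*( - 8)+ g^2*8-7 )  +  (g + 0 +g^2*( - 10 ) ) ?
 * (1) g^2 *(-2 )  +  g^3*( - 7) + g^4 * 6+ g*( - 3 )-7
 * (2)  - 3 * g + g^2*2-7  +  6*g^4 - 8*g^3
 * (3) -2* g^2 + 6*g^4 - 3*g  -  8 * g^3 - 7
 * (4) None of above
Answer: 3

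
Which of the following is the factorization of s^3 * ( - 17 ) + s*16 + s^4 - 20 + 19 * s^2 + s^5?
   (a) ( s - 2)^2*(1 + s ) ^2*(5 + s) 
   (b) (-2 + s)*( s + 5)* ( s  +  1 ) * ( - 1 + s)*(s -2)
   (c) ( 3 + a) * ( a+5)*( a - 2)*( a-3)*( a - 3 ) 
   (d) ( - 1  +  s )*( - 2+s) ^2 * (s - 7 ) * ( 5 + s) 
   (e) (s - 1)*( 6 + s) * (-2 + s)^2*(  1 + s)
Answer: b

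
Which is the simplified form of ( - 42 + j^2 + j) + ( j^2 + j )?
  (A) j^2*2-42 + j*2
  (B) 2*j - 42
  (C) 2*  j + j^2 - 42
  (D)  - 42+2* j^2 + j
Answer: A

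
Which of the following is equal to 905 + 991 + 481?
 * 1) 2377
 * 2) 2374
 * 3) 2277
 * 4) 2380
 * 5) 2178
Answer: 1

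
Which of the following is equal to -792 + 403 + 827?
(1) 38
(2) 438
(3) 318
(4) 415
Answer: 2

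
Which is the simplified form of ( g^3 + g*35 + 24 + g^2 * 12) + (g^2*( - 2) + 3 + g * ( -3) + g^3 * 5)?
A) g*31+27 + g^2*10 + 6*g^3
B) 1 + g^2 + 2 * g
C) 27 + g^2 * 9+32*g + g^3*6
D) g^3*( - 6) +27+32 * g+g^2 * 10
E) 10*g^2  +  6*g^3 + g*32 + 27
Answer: E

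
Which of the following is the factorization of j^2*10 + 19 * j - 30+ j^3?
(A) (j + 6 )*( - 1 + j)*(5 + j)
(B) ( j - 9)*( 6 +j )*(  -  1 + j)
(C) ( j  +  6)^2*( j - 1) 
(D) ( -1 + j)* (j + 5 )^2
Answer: A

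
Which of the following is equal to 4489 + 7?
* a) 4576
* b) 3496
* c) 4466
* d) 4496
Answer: d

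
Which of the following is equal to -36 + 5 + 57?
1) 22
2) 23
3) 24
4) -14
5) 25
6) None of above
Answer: 6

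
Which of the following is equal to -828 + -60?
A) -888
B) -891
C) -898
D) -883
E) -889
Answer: A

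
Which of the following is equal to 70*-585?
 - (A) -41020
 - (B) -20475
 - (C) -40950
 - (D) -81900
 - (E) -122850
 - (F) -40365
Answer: C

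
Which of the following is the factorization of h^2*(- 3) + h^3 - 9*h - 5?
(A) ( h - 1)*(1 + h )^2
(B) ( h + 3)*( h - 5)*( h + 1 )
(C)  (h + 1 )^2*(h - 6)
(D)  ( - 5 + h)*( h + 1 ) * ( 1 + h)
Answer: D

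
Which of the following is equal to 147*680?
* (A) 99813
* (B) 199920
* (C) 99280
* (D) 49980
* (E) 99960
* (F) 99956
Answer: E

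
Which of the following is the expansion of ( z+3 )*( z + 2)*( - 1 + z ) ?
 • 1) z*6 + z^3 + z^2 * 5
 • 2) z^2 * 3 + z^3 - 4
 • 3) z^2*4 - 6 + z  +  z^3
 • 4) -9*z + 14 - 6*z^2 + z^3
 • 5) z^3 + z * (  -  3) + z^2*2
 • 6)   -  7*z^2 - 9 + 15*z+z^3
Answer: 3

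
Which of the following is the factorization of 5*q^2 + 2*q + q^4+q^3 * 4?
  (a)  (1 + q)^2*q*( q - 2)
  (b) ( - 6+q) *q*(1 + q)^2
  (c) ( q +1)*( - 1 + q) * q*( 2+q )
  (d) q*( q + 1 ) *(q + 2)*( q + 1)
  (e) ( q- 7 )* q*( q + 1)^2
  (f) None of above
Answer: d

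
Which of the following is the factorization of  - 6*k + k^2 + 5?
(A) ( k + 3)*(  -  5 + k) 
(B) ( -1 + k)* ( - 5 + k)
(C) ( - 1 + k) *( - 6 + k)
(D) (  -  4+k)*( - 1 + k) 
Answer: B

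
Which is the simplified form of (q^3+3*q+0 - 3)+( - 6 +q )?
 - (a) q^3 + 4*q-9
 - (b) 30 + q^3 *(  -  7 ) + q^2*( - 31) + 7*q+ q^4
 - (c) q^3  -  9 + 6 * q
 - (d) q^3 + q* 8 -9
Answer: a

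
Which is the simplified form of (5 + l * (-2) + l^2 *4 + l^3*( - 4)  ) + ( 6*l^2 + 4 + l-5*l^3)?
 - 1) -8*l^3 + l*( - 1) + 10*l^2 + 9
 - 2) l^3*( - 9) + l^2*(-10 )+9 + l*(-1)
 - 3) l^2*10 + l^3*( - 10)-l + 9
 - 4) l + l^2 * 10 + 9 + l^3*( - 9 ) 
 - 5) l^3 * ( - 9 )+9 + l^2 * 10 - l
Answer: 5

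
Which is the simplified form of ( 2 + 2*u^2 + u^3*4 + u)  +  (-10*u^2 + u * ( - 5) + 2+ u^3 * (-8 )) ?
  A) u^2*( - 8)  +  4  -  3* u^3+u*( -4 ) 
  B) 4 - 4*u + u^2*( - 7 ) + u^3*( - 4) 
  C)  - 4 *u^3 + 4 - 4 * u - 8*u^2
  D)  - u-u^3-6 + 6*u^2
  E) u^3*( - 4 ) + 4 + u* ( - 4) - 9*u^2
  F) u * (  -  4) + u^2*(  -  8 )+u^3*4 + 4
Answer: C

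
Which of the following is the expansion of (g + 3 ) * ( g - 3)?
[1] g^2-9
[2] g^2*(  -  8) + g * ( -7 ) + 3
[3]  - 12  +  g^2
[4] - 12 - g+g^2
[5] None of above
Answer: 1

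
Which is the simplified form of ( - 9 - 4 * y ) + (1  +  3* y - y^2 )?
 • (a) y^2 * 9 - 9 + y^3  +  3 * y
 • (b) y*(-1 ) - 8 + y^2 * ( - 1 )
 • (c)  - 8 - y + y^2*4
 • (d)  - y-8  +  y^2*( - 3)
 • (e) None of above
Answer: b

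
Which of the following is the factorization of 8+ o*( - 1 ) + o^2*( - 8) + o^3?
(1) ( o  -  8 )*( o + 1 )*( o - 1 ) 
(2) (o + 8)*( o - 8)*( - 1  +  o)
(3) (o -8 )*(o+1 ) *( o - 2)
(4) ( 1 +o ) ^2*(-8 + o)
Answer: 1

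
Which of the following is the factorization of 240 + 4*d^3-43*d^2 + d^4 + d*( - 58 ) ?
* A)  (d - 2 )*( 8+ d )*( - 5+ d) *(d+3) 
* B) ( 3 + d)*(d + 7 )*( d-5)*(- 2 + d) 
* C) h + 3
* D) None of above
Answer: A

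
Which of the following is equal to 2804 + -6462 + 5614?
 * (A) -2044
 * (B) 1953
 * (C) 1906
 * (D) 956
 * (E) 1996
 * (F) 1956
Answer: F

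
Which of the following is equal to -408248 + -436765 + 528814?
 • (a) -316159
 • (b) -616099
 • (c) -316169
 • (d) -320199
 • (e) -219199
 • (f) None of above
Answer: f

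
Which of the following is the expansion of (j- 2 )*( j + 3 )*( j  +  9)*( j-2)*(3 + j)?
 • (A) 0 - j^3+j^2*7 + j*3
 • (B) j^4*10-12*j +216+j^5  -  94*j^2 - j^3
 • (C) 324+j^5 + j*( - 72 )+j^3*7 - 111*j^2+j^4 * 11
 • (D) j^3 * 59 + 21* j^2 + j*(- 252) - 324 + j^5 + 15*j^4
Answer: C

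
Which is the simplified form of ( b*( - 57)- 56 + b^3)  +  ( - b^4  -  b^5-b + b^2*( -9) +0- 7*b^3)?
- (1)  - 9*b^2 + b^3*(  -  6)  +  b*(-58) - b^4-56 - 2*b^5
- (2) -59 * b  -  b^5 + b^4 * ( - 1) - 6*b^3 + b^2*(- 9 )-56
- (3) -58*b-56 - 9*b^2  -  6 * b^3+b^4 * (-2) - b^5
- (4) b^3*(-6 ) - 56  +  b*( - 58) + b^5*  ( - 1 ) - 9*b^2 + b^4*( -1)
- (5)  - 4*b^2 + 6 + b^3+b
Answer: 4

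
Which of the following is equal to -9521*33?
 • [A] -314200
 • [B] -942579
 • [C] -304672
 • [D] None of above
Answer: D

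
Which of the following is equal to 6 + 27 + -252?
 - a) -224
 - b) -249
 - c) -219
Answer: c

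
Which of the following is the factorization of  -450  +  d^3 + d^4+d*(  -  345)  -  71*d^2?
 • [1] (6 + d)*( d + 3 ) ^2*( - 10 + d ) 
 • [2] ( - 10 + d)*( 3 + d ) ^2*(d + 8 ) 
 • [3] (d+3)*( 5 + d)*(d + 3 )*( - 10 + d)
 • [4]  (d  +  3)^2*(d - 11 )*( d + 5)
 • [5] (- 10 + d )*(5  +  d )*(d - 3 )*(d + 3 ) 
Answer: 3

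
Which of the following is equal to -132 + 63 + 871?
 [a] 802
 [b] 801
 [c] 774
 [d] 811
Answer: a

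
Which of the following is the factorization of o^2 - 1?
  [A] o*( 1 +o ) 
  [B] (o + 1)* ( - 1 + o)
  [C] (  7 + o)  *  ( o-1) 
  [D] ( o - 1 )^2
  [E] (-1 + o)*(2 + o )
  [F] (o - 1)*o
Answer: B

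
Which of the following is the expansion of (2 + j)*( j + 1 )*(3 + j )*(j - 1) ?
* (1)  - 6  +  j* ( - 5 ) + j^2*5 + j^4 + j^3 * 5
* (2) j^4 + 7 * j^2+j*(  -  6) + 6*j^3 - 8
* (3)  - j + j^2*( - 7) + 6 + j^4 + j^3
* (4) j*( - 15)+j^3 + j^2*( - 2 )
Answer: 1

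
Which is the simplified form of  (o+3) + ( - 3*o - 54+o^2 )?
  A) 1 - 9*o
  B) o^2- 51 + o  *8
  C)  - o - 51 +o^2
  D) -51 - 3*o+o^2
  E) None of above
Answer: E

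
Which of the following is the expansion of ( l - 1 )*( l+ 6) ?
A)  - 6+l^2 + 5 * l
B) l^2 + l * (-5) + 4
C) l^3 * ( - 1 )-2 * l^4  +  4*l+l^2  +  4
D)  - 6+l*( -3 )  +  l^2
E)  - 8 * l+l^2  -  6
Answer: A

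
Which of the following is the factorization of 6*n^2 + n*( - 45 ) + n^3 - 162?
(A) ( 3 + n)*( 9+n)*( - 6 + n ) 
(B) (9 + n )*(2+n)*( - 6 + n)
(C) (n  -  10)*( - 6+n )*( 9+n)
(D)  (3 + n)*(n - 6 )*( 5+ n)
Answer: A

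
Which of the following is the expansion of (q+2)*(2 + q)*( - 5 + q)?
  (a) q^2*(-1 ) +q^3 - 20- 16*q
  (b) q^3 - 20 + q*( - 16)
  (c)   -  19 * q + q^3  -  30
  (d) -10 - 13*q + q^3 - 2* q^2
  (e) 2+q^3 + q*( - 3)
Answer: a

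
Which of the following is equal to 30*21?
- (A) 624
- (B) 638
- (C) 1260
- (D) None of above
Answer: D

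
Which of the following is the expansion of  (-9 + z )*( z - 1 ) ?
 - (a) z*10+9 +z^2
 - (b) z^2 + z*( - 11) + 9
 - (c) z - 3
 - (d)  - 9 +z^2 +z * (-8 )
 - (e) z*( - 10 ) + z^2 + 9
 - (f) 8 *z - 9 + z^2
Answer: e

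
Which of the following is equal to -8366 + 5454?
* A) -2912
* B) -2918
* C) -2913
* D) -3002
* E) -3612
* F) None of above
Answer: A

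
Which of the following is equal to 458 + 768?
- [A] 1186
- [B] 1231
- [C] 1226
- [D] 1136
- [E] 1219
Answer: C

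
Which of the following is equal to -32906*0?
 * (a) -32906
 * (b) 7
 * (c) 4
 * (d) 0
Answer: d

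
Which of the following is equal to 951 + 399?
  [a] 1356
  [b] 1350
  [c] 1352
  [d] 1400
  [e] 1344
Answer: b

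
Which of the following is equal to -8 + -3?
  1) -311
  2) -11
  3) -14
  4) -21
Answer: 2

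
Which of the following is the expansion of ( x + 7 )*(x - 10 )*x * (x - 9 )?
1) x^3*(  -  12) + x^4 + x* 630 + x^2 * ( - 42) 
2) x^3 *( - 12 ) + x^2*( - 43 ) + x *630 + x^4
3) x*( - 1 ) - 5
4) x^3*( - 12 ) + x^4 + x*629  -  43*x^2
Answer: 2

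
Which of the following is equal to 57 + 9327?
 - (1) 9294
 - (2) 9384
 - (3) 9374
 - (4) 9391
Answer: 2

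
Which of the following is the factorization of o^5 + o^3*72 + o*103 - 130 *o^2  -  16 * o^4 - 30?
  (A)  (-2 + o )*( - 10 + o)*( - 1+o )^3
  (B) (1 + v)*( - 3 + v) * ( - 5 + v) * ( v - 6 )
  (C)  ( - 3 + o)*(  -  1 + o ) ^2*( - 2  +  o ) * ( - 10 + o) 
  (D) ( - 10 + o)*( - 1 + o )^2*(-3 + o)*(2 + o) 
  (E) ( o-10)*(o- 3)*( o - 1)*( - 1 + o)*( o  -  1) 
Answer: E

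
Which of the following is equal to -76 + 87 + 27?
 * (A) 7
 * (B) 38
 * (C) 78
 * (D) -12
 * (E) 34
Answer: B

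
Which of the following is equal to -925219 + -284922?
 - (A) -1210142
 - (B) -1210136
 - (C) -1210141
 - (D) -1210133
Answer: C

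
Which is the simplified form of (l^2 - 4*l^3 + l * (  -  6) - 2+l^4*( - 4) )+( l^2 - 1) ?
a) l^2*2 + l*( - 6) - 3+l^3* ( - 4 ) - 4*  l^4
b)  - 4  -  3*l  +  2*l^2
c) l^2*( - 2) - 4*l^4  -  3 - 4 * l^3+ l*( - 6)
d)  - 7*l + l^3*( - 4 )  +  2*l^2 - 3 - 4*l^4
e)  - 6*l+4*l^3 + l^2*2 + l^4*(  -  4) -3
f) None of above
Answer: a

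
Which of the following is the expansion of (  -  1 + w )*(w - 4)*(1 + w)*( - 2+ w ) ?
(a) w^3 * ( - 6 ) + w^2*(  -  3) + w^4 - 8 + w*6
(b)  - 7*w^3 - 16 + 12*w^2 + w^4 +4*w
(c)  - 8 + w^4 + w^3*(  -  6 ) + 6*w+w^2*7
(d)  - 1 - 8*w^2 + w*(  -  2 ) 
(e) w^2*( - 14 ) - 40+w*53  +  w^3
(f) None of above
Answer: c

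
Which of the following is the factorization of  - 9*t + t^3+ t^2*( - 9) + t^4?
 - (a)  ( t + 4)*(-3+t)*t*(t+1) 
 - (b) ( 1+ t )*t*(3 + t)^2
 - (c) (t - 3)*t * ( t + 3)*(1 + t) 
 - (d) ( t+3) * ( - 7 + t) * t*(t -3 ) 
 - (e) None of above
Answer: c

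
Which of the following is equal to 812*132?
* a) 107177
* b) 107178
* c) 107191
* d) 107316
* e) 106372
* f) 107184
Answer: f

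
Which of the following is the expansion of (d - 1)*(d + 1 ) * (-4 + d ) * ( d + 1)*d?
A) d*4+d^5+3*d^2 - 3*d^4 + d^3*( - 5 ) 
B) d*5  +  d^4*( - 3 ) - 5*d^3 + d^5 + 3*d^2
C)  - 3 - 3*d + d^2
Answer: A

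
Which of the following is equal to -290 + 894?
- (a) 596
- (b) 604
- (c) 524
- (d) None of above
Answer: b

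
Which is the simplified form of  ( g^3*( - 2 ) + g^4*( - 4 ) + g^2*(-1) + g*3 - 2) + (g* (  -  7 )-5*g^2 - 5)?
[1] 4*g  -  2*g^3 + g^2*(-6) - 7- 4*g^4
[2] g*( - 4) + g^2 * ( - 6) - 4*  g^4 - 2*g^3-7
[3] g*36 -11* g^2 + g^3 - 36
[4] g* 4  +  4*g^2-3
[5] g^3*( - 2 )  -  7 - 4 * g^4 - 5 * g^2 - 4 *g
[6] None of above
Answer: 2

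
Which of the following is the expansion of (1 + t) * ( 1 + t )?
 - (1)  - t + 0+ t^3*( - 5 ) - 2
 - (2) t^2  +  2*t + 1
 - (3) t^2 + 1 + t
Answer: 2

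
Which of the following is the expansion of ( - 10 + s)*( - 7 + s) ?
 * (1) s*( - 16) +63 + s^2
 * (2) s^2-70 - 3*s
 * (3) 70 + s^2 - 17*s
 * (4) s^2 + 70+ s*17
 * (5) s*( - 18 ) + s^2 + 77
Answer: 3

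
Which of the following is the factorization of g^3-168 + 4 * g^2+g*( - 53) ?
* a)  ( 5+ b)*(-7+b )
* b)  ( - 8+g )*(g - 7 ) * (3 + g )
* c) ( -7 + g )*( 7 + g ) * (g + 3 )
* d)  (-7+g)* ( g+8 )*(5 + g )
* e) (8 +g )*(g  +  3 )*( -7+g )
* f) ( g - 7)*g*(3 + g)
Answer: e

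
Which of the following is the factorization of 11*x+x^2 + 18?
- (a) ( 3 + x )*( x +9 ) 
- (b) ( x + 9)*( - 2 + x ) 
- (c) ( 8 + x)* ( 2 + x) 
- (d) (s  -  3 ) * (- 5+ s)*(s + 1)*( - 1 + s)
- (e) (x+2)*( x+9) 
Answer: e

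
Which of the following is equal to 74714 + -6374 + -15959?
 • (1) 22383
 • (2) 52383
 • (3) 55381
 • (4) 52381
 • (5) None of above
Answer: 4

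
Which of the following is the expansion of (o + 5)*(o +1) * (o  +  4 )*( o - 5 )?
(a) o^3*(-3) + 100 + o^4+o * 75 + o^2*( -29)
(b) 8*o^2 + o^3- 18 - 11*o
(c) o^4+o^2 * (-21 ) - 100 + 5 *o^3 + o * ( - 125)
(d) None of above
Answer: c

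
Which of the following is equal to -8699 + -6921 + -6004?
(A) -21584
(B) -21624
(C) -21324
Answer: B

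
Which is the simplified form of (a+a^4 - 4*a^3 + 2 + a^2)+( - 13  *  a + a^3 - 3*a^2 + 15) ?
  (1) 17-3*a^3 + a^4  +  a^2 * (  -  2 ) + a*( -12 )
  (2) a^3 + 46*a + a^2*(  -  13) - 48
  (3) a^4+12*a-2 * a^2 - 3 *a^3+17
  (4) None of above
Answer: 1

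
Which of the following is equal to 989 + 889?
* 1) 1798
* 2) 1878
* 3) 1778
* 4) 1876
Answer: 2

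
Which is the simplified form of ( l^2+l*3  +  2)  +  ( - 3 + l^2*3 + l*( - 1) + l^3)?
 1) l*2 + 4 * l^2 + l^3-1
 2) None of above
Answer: 1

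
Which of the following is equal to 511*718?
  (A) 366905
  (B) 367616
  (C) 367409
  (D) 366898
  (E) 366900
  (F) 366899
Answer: D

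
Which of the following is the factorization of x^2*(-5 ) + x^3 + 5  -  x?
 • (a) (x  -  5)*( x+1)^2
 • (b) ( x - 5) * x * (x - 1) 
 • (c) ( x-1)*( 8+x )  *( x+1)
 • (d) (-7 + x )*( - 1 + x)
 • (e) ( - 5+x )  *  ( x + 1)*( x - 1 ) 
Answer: e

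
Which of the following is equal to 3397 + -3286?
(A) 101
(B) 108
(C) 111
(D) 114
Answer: C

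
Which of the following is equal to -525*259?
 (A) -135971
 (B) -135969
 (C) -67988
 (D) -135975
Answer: D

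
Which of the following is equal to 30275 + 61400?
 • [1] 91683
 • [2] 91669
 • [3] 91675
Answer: 3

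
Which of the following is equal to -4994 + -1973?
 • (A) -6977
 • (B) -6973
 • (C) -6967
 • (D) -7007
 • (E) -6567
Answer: C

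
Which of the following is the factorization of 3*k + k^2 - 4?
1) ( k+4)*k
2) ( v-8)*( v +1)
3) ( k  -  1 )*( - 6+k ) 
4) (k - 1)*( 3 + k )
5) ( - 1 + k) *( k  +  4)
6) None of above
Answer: 5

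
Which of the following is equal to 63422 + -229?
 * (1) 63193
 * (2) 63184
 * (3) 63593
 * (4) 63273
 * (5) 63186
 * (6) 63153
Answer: 1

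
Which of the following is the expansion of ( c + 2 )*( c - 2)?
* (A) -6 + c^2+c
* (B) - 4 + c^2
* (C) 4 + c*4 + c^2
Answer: B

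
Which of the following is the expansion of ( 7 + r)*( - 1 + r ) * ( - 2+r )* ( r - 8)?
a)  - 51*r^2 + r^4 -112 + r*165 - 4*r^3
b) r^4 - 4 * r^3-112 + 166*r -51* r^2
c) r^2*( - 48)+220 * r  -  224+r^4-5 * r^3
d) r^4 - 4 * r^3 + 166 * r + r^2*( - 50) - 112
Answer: b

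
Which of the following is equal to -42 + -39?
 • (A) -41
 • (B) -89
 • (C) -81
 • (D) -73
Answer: C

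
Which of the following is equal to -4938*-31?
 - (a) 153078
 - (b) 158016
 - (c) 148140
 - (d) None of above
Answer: a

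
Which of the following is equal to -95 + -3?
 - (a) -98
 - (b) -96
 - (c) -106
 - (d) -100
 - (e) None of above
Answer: a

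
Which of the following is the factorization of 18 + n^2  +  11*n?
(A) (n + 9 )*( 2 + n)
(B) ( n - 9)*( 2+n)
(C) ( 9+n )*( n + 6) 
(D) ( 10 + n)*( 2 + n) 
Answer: A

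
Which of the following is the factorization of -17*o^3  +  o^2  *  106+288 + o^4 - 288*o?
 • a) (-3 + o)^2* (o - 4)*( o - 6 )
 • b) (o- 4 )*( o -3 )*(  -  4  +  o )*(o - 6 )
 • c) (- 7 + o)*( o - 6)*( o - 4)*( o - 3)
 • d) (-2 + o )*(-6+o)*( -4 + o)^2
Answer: b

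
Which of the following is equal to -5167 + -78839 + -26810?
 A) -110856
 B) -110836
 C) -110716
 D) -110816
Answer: D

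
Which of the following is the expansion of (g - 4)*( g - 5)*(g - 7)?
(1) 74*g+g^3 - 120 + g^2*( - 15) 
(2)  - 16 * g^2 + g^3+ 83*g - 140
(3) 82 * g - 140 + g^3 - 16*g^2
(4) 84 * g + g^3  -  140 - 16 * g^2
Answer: 2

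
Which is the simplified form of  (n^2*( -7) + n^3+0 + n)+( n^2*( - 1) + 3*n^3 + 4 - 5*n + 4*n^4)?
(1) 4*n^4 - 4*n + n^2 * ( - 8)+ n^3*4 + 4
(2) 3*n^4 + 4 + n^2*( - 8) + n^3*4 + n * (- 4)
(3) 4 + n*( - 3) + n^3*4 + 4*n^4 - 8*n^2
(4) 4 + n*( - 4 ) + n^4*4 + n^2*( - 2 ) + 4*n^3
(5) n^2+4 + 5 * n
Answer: 1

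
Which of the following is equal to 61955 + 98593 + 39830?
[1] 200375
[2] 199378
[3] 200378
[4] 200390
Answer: 3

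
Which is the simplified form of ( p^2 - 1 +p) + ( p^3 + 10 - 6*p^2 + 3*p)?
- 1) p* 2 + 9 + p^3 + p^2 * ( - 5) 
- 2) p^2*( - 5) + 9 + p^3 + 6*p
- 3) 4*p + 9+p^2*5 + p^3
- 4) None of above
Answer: 4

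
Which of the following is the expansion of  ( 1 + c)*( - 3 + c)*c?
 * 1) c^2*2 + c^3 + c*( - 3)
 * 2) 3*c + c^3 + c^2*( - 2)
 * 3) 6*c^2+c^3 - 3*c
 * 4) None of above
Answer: 4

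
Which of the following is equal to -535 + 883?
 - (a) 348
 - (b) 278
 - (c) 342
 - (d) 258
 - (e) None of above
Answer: a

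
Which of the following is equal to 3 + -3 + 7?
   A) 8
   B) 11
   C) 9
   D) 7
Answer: D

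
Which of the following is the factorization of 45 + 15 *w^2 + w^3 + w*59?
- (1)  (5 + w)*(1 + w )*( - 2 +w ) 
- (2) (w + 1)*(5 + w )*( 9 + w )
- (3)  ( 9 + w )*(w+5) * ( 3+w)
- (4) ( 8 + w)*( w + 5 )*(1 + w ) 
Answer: 2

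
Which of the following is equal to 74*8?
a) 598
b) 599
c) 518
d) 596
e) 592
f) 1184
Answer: e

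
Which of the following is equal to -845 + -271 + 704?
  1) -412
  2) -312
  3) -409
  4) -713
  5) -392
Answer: 1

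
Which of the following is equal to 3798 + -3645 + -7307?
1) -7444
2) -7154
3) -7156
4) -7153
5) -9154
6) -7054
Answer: 2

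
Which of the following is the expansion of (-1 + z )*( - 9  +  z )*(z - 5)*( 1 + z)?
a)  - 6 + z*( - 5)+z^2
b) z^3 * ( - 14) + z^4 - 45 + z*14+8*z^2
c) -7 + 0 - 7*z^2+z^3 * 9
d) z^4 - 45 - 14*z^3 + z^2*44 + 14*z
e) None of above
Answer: d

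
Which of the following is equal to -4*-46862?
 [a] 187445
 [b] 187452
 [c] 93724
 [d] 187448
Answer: d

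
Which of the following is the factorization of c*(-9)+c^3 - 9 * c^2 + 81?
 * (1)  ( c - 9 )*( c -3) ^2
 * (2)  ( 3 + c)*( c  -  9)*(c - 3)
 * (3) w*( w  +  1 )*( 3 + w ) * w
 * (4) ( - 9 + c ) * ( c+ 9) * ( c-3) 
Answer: 2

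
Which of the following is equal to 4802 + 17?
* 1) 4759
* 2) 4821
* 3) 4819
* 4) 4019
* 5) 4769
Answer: 3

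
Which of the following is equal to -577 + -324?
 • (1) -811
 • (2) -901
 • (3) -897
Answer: 2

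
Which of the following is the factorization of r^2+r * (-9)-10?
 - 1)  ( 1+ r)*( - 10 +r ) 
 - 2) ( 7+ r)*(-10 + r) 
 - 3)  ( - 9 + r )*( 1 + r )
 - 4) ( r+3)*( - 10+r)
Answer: 1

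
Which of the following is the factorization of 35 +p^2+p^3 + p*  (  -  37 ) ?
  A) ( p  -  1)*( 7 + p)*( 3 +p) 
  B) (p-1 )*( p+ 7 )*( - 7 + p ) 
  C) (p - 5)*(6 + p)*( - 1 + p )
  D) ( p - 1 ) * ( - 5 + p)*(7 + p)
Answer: D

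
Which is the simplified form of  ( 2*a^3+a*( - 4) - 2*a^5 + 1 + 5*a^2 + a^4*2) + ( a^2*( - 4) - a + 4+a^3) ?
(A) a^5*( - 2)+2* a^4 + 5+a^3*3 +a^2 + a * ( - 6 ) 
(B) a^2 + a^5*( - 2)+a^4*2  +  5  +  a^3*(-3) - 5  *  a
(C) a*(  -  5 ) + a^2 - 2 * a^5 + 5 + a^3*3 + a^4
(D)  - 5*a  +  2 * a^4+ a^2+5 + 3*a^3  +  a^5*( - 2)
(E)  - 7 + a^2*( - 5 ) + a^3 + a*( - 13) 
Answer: D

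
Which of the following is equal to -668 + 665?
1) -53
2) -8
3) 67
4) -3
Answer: 4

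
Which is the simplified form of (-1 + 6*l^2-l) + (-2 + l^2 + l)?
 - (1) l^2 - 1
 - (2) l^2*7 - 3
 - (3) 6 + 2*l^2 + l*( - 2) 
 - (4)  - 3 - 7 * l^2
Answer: 2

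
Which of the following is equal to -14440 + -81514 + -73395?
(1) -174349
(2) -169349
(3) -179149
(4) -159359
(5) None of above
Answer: 2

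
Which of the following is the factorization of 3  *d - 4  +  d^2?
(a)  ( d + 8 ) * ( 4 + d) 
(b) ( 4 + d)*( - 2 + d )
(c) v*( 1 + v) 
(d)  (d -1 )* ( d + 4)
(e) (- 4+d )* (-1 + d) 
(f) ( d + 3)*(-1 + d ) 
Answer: d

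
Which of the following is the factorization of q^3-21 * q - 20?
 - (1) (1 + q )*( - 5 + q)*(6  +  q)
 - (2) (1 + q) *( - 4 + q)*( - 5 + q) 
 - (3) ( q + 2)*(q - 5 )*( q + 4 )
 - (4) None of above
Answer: 4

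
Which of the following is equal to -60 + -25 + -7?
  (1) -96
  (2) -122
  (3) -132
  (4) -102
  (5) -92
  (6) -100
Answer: 5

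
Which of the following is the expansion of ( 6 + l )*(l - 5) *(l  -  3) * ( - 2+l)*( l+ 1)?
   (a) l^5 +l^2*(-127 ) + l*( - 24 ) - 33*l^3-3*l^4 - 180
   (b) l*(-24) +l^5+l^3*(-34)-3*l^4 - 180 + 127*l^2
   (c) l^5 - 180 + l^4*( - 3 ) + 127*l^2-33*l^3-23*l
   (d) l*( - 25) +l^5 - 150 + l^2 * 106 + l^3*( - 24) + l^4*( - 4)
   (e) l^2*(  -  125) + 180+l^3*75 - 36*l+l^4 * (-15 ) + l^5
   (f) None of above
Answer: f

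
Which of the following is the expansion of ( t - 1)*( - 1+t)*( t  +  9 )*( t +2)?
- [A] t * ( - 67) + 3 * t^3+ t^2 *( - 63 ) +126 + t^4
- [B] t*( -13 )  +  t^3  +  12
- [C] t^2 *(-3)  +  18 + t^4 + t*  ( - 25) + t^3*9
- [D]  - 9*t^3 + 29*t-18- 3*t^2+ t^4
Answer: C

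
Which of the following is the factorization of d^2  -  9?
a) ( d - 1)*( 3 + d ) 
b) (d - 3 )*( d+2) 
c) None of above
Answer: c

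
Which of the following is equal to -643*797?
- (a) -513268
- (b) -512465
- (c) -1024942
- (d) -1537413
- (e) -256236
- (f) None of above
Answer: f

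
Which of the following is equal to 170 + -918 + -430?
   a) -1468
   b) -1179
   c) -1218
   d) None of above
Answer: d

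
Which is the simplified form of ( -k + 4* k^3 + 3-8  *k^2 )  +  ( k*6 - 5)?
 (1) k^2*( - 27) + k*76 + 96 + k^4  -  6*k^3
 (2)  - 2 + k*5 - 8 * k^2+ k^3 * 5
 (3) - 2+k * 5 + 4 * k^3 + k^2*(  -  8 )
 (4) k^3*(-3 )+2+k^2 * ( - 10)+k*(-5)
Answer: 3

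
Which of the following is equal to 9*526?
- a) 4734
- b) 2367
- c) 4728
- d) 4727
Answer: a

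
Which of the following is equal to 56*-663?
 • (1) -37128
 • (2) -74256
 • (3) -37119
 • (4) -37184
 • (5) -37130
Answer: 1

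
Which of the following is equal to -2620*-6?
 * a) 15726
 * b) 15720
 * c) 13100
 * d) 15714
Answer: b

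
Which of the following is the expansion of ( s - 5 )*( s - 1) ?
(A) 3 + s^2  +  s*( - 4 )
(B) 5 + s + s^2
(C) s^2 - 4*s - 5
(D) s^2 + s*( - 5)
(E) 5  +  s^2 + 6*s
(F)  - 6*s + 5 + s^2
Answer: F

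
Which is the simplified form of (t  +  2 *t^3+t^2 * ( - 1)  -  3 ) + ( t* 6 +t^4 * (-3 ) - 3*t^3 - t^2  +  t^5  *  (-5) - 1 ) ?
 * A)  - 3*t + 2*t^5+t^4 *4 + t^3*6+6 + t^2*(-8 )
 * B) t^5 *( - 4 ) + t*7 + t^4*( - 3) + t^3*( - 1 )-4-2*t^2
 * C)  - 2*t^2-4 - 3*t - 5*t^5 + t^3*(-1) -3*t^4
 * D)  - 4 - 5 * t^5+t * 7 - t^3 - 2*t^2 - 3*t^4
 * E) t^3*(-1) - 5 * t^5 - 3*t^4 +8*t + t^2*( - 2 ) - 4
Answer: D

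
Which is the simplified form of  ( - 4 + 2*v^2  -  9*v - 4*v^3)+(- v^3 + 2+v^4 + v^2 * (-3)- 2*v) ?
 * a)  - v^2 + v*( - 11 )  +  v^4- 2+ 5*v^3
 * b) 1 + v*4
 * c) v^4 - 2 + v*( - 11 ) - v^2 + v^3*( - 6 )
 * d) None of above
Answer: d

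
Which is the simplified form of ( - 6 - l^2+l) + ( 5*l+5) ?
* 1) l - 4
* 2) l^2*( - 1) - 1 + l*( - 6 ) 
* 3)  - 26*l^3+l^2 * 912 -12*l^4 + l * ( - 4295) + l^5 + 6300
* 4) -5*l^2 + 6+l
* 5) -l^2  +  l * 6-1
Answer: 5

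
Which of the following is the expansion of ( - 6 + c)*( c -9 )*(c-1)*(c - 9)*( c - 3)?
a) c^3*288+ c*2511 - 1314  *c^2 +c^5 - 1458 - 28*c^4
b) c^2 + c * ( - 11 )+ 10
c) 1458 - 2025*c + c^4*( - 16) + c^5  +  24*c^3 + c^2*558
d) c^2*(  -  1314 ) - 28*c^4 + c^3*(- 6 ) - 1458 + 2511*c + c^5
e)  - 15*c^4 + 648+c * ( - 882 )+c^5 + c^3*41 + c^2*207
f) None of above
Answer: a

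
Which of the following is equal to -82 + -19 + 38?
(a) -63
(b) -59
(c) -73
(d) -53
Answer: a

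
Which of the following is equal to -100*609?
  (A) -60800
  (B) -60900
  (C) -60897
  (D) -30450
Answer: B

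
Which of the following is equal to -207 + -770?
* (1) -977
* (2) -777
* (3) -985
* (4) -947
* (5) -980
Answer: 1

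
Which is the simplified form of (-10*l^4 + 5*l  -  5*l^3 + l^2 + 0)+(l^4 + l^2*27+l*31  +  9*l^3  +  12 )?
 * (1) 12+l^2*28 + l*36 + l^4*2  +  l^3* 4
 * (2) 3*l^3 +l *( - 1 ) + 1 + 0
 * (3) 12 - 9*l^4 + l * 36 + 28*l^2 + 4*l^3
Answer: 3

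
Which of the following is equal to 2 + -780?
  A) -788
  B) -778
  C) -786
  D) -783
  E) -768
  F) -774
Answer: B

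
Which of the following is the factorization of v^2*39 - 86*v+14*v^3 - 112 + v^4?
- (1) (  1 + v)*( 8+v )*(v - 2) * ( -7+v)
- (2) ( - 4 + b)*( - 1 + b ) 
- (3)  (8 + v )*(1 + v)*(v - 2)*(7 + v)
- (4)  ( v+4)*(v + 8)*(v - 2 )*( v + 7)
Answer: 3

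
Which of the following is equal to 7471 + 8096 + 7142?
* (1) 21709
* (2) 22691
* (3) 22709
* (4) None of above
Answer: 3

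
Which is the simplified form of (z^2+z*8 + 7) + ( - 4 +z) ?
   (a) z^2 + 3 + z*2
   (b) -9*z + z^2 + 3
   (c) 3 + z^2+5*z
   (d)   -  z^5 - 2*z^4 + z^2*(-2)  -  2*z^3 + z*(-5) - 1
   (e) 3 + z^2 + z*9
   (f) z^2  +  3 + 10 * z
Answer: e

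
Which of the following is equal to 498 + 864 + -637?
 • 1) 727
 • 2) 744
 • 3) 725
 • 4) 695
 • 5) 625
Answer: 3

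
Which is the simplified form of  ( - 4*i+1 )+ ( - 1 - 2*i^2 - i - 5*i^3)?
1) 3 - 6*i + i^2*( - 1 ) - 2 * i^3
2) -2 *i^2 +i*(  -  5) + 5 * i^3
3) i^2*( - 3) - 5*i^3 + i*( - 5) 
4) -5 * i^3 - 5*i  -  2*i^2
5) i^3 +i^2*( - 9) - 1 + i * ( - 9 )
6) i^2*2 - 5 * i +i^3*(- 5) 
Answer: 4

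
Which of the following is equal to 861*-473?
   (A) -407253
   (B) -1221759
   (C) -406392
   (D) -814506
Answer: A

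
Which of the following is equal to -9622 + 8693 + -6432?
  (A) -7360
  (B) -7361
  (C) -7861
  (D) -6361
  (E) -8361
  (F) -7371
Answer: B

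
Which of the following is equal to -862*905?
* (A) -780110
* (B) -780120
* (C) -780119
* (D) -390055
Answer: A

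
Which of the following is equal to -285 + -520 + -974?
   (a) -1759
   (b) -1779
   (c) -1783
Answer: b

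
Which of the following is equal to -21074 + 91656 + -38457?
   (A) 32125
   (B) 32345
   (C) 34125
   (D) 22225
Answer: A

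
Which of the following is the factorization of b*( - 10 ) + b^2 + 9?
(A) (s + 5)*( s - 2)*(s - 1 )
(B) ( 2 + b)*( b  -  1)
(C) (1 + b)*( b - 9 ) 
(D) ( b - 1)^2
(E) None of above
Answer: E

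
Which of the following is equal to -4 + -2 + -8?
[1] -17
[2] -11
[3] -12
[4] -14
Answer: 4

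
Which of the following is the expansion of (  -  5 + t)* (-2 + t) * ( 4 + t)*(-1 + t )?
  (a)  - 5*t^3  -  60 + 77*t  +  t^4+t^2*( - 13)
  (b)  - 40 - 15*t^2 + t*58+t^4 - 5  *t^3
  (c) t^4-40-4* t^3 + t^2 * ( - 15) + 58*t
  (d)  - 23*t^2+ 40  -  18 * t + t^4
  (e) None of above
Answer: c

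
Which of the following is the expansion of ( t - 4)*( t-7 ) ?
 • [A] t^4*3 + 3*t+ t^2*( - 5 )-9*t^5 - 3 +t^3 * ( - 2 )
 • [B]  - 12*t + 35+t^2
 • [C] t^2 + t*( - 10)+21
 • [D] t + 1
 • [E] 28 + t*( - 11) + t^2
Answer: E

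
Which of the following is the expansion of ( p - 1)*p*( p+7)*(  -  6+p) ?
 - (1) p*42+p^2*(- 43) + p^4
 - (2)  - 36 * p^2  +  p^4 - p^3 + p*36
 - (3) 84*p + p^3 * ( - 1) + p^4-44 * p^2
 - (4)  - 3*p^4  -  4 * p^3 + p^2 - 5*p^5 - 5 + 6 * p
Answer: 1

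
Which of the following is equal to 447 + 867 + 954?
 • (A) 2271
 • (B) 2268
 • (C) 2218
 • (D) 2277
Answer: B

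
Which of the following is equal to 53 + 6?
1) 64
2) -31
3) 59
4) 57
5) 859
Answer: 3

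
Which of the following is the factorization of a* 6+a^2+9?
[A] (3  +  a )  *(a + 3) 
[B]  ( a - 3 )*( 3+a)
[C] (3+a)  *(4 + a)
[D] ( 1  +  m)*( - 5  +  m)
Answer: A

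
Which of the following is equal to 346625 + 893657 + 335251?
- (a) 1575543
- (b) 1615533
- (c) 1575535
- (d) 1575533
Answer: d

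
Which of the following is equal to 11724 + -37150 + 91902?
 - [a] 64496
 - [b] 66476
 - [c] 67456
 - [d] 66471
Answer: b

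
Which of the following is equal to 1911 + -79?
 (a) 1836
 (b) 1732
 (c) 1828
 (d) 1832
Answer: d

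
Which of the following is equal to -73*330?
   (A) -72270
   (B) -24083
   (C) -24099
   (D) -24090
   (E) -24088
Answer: D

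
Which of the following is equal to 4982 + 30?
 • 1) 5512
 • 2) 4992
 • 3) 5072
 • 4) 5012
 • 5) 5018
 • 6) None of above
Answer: 4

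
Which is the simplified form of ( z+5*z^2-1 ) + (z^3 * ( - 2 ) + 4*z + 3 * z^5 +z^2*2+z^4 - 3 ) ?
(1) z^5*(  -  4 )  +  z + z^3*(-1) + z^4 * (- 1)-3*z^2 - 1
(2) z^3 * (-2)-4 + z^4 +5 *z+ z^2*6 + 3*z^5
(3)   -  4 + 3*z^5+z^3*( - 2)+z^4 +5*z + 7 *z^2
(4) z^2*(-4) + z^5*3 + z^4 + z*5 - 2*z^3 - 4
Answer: 3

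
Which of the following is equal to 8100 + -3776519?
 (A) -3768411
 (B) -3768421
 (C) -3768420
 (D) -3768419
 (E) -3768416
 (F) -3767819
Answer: D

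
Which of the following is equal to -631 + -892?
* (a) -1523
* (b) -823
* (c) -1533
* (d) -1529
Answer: a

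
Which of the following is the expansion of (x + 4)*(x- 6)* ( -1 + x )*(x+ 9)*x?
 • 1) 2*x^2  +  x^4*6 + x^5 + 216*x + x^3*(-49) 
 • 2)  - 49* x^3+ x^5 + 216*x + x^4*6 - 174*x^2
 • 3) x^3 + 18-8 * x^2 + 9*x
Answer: 2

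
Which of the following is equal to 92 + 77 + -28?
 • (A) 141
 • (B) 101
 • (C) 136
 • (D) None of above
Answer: A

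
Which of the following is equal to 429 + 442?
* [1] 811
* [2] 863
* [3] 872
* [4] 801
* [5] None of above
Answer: 5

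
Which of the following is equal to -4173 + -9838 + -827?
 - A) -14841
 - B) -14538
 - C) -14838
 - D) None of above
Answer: C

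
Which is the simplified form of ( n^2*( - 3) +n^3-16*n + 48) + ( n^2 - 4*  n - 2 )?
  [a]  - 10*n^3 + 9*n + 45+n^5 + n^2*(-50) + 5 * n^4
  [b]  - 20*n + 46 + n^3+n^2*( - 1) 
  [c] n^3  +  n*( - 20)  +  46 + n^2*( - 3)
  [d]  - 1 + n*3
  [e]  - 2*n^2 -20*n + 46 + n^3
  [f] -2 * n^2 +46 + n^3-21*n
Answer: e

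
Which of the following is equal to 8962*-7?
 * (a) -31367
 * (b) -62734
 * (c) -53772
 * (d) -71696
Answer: b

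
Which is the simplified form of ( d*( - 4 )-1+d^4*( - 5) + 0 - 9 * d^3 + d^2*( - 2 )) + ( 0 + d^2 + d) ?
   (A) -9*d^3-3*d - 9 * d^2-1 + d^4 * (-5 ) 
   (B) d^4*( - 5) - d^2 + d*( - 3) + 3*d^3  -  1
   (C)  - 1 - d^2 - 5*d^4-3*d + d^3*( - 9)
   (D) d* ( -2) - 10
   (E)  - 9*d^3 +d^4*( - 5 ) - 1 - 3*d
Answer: C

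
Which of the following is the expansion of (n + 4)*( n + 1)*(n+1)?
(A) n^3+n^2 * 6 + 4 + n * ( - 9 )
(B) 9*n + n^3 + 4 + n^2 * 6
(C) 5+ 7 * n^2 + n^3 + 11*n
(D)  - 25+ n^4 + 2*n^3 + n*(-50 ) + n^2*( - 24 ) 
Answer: B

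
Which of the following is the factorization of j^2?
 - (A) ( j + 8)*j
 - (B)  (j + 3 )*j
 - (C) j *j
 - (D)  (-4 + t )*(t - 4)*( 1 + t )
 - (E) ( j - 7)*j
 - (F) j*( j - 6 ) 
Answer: C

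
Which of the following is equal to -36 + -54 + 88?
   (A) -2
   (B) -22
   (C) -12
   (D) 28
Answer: A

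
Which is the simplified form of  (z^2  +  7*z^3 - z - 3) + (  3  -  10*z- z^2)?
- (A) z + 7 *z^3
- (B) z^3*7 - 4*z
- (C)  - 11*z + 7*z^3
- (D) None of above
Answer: C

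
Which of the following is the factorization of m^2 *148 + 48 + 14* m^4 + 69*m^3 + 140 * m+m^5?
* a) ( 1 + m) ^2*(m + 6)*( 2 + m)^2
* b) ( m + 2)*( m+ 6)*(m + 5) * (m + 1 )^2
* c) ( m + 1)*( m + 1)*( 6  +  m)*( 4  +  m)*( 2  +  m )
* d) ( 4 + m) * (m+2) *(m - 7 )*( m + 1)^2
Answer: c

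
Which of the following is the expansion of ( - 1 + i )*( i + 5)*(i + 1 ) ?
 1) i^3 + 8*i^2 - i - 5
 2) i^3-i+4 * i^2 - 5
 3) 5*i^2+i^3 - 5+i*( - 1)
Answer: 3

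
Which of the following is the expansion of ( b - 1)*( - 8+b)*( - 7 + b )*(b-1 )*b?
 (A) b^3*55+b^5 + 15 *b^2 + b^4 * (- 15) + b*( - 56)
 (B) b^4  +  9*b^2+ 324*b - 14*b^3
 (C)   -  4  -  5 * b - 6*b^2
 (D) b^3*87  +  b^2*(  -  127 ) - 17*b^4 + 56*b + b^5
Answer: D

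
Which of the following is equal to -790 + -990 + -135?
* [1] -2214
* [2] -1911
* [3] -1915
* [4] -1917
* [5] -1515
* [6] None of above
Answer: 3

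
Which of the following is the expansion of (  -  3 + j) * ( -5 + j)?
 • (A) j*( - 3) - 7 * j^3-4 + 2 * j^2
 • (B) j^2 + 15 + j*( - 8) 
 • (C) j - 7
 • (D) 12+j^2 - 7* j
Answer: B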